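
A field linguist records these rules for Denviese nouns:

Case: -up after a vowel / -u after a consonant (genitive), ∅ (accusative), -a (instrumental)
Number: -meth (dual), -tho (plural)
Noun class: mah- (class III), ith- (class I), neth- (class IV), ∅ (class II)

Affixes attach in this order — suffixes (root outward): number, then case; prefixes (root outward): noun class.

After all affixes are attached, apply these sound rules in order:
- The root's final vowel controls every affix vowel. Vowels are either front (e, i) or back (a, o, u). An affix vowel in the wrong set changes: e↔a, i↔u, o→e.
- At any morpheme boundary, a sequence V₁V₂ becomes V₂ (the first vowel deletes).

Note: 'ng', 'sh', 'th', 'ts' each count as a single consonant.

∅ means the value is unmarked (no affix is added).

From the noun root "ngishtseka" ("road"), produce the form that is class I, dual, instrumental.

Attach noun class class I ith- → ithngishtseka.
Attach number dual -meth → ithngishtsekameth.
Attach case instrumental -a → ithngishtsekametha.
Apply vowel harmony: ithngishtsekametha → uthngishtsekamatha.
Vowel deletion: no change.

uthngishtsekamatha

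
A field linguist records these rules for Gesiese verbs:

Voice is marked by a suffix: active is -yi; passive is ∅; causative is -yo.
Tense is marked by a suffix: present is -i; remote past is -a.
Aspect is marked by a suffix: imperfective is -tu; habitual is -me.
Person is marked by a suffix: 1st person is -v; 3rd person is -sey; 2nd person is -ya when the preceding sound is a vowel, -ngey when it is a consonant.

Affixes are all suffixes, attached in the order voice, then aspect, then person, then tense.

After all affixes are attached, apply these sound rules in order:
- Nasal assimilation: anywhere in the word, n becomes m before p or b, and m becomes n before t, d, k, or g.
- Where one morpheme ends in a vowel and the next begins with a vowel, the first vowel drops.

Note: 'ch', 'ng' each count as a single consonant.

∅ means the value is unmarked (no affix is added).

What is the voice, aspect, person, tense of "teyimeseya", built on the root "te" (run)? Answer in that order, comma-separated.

active, habitual, 3rd person, remote past

Segment: te-yi-me-sey-a.
voice: -yi → active.
aspect: -me → habitual.
person: -sey → 3rd person.
tense: -a → remote past.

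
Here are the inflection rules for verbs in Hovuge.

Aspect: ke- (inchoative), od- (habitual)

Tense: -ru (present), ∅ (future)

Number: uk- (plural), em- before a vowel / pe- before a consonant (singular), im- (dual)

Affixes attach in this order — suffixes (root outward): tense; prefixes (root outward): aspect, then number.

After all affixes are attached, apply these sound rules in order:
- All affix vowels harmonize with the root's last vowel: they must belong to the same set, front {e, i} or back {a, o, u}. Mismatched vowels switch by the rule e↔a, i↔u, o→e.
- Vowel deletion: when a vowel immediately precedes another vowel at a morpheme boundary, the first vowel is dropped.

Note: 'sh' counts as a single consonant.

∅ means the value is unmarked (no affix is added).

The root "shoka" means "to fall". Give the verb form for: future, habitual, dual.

Attach aspect habitual od- → odshoka.
tense = future: zero marking, form stays odshoka.
Attach number dual im- → imodshoka.
Apply vowel harmony: imodshoka → umodshoka.
Vowel deletion: no change.

umodshoka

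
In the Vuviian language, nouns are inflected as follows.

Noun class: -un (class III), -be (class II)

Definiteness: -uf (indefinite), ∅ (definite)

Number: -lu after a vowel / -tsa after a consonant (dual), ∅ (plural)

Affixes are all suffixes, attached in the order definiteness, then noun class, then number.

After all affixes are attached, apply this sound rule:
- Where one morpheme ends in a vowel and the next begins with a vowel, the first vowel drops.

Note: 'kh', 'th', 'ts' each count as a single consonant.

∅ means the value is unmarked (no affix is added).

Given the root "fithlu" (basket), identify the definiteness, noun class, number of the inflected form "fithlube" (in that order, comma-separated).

definite, class II, plural

Segment: fithlu-be.
definiteness: ∅ → definite.
noun class: -be → class II.
number: ∅ → plural.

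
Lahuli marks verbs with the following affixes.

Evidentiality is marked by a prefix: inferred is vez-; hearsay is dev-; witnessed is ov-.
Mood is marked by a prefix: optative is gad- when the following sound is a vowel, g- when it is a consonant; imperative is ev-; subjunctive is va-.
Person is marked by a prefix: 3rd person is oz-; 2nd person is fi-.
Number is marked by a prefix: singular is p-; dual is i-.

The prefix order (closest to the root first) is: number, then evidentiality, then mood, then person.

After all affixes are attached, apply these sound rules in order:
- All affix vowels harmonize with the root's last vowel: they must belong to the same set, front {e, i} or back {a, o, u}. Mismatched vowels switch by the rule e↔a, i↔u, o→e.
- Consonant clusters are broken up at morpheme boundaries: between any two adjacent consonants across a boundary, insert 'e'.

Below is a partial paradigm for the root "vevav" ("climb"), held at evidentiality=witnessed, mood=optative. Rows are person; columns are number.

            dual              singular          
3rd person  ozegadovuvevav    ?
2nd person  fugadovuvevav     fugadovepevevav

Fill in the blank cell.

ozegadovepevevav

Attach number singular p- → pvevav.
Attach evidentiality witnessed ov- → ovpvevav.
Attach mood optative gad- (before vowel 'o') → gadovpvevav.
Attach person 3rd person oz- → ozgadovpvevav.
Vowel harmony: no change.
Apply epenthesis: ozgadovpvevav → ozegadovepevevav.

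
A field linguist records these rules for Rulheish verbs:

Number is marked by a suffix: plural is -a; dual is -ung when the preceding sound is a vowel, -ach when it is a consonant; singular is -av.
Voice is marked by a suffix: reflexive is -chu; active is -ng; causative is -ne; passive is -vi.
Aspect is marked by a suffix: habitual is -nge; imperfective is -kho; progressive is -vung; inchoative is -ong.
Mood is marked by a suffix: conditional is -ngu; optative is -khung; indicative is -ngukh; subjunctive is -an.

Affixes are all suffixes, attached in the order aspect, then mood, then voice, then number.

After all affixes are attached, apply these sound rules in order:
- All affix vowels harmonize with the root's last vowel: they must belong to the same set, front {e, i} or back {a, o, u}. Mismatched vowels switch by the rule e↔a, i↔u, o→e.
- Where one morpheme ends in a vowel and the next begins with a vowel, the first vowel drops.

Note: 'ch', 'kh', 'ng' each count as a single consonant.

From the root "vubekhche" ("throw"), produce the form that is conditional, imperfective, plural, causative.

Attach aspect imperfective -kho → vubekhchekho.
Attach mood conditional -ngu → vubekhchekhongu.
Attach voice causative -ne → vubekhchekhongune.
Attach number plural -a → vubekhchekhongunea.
Apply vowel harmony: vubekhchekhongunea → vubekhchekhenginee.
Apply vowel deletion: vubekhchekhenginee → vubekhchekhengine.

vubekhchekhengine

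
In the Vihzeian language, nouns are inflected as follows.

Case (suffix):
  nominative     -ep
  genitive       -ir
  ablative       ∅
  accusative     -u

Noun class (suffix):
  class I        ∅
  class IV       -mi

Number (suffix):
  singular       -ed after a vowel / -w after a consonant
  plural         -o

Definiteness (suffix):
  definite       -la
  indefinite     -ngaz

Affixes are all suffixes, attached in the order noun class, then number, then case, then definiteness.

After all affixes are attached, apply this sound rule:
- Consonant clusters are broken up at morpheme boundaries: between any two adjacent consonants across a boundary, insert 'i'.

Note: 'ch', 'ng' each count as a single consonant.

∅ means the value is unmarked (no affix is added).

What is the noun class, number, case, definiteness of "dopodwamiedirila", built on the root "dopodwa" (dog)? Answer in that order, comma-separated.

Segment: dopodwa-mi-ed-ir-la.
noun class: -mi → class IV.
number: -ed/w → singular.
case: -ir → genitive.
definiteness: -la → definite.

class IV, singular, genitive, definite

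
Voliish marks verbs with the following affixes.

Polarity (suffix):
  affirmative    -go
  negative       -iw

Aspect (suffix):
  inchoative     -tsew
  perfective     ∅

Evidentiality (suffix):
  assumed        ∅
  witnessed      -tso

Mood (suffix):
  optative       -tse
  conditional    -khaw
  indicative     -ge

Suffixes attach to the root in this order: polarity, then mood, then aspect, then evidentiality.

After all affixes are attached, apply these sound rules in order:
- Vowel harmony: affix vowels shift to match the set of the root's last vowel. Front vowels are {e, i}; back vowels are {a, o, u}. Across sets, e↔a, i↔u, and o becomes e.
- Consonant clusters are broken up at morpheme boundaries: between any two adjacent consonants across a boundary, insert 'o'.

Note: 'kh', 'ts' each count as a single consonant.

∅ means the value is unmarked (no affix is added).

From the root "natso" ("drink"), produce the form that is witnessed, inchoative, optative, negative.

Attach polarity negative -iw → natsoiw.
Attach mood optative -tse → natsoiwtse.
Attach aspect inchoative -tsew → natsoiwtsetsew.
Attach evidentiality witnessed -tso → natsoiwtsetsewtso.
Apply vowel harmony: natsoiwtsetsewtso → natsouwtsatsawtso.
Apply epenthesis: natsouwtsatsawtso → natsouwotsatsawotso.

natsouwotsatsawotso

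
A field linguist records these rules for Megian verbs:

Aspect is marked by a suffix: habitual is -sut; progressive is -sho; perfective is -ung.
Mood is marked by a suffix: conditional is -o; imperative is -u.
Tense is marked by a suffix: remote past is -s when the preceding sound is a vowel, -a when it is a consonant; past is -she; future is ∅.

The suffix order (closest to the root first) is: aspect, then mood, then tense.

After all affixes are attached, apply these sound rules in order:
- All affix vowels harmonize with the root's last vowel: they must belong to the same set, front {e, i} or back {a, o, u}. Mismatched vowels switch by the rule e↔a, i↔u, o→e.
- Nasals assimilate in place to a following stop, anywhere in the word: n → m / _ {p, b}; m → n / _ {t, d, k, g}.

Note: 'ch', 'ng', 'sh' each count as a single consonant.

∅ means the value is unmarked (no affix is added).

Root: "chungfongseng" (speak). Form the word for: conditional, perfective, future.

chungfongsenginge

Attach aspect perfective -ung → chungfongsengung.
Attach mood conditional -o → chungfongsengungo.
tense = future: zero marking, form stays chungfongsengungo.
Apply vowel harmony: chungfongsengungo → chungfongsenginge.
Nasal assimilation: no change.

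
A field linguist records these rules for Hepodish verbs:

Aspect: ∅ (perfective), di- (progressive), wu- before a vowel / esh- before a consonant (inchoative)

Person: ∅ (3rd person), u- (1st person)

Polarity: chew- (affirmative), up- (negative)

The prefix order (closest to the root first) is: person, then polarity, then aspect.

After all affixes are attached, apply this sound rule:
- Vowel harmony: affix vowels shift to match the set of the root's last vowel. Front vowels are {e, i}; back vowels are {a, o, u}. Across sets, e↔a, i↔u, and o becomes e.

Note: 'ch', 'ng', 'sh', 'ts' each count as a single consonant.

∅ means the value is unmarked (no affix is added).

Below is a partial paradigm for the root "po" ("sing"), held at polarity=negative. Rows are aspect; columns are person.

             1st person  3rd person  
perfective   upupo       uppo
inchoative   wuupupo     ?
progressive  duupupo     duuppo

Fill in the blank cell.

wuuppo

person = 3rd person: zero marking, form stays po.
Attach polarity negative up- → uppo.
Attach aspect inchoative wu- (before vowel 'u') → wuuppo.
Vowel harmony: no change.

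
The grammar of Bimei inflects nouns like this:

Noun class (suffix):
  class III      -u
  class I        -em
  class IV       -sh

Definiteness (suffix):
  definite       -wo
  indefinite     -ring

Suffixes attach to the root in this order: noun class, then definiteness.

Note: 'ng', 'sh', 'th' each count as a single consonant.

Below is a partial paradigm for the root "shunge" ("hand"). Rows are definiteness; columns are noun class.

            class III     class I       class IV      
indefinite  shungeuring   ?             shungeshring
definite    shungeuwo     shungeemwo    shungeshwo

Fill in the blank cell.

Attach noun class class I -em → shungeem.
Attach definiteness indefinite -ring → shungeemring.

shungeemring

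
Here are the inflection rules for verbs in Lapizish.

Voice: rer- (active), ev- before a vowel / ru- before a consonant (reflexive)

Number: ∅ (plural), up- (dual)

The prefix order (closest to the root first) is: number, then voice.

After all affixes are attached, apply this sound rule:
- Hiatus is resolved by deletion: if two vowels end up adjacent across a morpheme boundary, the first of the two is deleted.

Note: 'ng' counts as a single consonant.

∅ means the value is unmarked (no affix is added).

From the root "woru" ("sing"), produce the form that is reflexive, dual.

evupworu

Attach number dual up- → upworu.
Attach voice reflexive ev- (before vowel 'u') → evupworu.
Vowel deletion: no change.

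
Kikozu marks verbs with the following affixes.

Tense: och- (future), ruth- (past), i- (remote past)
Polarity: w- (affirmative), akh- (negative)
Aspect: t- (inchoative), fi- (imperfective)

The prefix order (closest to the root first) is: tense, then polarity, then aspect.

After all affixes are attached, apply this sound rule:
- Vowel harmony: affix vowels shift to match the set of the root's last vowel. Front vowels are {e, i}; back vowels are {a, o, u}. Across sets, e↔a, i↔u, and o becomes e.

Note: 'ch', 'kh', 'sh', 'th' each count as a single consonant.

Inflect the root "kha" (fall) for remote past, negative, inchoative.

takhukha

Attach tense remote past i- → ikha.
Attach polarity negative akh- → akhikha.
Attach aspect inchoative t- → takhikha.
Apply vowel harmony: takhikha → takhukha.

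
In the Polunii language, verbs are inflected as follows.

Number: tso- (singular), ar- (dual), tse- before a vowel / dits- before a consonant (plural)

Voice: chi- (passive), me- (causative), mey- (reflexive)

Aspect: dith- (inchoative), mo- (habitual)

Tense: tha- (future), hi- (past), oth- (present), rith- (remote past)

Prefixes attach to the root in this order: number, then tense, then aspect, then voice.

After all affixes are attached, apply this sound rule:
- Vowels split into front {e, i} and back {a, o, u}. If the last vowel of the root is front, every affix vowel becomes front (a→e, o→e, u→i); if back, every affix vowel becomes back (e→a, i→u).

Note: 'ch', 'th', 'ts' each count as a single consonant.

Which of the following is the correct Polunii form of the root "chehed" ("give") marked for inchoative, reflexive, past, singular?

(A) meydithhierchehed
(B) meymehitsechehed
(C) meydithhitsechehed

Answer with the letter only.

C

Attach number singular tso- → tsochehed.
Attach tense past hi- → hitsochehed.
Attach aspect inchoative dith- → dithhitsochehed.
Attach voice reflexive mey- → meydithhitsochehed.
Apply vowel harmony: meydithhitsochehed → meydithhitsechehed.
So the correct form is meydithhitsechehed, option (C).
(A) meydithhierchehed is wrong: it uses dual instead of singular for number.
(B) meymehitsechehed is wrong: it uses habitual instead of inchoative for aspect.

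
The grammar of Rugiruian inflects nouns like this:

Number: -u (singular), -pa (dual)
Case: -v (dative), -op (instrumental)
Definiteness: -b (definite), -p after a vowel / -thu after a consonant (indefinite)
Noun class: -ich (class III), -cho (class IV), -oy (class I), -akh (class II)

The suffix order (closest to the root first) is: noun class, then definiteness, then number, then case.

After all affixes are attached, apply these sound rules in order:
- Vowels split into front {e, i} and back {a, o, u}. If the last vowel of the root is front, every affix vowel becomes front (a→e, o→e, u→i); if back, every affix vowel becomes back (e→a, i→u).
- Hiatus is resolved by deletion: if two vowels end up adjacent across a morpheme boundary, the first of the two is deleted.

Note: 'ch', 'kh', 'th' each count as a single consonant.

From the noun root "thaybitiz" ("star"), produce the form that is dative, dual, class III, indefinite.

Attach noun class class III -ich → thaybitizich.
Attach definiteness indefinite -thu (after consonant 'ch') → thaybitizichthu.
Attach number dual -pa → thaybitizichthupa.
Attach case dative -v → thaybitizichthupav.
Apply vowel harmony: thaybitizichthupav → thaybitizichthipev.
Vowel deletion: no change.

thaybitizichthipev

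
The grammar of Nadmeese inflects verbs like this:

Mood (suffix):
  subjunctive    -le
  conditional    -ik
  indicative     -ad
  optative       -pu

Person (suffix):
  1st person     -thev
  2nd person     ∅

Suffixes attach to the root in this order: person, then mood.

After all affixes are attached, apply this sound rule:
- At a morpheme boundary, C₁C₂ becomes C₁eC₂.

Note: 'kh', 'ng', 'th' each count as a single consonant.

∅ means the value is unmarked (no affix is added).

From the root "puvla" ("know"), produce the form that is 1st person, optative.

puvlathevepu

Attach person 1st person -thev → puvlathev.
Attach mood optative -pu → puvlathevpu.
Apply epenthesis: puvlathevpu → puvlathevepu.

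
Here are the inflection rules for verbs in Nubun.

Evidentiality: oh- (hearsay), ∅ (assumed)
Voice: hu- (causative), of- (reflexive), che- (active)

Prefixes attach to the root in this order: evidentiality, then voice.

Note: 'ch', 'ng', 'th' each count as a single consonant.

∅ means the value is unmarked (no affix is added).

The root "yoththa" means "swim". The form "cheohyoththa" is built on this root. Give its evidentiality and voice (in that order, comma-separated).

Segment: che-oh-yoththa.
evidentiality: oh- → hearsay.
voice: che- → active.

hearsay, active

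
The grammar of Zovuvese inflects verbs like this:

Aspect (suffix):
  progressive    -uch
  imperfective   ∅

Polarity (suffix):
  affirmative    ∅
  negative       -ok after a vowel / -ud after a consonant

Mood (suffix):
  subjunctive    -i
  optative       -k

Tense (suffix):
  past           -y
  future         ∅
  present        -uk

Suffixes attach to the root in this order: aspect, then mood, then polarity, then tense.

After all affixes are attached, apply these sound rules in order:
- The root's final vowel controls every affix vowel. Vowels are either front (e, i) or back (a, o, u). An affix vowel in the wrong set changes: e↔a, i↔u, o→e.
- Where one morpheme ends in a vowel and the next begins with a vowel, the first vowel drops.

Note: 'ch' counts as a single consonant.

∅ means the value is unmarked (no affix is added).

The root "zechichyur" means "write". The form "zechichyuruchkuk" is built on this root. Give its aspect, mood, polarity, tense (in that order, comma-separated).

Segment: zechichyur-uch-k-uk.
aspect: -uch → progressive.
mood: -k → optative.
polarity: ∅ → affirmative.
tense: -uk → present.

progressive, optative, affirmative, present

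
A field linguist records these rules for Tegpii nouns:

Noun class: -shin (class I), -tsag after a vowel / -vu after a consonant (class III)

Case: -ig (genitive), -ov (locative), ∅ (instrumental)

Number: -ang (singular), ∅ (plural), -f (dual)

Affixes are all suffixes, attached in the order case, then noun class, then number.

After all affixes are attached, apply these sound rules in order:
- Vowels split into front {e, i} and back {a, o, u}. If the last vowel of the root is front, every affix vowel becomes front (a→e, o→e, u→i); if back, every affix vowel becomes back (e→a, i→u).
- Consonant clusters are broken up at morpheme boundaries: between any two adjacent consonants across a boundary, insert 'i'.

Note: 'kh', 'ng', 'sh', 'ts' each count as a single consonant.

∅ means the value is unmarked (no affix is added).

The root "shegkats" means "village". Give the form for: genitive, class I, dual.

Attach case genitive -ig → shegkatsig.
Attach noun class class I -shin → shegkatsigshin.
Attach number dual -f → shegkatsigshinf.
Apply vowel harmony: shegkatsigshinf → shegkatsugshunf.
Apply epenthesis: shegkatsugshunf → shegkatsugishunif.

shegkatsugishunif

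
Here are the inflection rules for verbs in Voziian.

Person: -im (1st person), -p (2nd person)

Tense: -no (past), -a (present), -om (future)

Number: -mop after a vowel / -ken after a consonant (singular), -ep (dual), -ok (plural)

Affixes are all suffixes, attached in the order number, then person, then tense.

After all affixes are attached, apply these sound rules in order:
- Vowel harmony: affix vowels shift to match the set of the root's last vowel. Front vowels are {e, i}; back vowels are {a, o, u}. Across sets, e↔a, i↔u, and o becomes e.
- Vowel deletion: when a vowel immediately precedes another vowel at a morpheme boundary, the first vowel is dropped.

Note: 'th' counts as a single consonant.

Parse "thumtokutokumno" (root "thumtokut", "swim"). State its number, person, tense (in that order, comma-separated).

plural, 1st person, past

Segment: thumtokut-ok-im-no.
number: -ok → plural.
person: -im → 1st person.
tense: -no → past.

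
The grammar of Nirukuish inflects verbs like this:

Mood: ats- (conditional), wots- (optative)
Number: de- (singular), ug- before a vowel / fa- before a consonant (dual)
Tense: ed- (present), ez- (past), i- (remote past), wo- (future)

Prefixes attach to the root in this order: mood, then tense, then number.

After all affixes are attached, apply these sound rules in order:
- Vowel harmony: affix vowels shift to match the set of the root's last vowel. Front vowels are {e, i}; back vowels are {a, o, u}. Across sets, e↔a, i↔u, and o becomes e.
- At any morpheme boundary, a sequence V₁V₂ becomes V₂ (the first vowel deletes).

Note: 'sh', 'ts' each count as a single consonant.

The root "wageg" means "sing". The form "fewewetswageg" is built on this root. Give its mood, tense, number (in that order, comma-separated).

optative, future, dual

Segment: fa-wo-wots-wageg.
mood: wots- → optative.
tense: wo- → future.
number: ug/fa- → dual.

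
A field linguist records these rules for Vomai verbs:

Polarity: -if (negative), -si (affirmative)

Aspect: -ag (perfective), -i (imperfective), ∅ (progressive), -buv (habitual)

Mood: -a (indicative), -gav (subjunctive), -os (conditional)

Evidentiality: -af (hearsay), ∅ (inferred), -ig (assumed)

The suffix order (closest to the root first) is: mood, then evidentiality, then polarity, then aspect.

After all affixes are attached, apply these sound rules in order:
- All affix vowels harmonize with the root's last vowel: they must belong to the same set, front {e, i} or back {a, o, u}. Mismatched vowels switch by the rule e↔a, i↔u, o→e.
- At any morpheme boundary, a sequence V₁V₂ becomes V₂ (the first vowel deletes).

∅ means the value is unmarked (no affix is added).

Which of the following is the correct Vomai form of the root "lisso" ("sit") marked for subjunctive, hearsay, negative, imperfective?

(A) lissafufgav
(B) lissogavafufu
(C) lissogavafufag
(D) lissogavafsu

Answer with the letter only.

Attach mood subjunctive -gav → lissogav.
Attach evidentiality hearsay -af → lissogavaf.
Attach polarity negative -if → lissogavafif.
Attach aspect imperfective -i → lissogavafifi.
Apply vowel harmony: lissogavafifi → lissogavafufu.
Vowel deletion: no change.
So the correct form is lissogavafufu, option (B).
(D) lissogavafsu is wrong: it uses affirmative instead of negative for polarity.
(A) lissafufgav is wrong: it has the affixes in the wrong order.
(C) lissogavafufag is wrong: it uses perfective instead of imperfective for aspect.

B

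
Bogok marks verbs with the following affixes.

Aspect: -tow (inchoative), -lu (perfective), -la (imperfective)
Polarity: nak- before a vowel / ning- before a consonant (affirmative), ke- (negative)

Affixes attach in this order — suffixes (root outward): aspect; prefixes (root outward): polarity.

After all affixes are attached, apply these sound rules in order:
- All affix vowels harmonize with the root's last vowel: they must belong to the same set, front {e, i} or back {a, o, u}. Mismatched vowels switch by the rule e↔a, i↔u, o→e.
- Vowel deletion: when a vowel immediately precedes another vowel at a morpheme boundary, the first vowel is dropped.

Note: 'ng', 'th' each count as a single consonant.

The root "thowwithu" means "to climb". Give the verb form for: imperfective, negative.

Attach polarity negative ke- → kethowwithu.
Attach aspect imperfective -la → kethowwithula.
Apply vowel harmony: kethowwithula → kathowwithula.
Vowel deletion: no change.

kathowwithula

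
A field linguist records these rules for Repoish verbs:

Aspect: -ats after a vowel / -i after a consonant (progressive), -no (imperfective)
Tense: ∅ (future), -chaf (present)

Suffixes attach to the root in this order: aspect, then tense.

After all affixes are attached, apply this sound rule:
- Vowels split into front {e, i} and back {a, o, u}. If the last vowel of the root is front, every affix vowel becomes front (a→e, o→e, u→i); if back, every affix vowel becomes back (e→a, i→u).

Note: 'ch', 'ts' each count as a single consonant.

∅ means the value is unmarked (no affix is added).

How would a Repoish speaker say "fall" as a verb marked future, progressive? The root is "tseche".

Attach aspect progressive -ats (after vowel 'e') → tsecheats.
tense = future: zero marking, form stays tsecheats.
Apply vowel harmony: tsecheats → tsecheets.

tsecheets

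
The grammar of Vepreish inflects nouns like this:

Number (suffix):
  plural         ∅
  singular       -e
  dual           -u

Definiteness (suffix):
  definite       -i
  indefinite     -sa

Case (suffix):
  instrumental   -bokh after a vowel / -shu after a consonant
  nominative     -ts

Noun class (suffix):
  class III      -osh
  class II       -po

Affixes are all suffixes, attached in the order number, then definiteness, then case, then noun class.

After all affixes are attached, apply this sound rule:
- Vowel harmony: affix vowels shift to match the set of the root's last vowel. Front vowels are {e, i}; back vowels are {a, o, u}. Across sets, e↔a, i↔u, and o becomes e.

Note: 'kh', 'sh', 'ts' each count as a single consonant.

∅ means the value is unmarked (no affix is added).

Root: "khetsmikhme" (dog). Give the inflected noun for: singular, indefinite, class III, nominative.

khetsmikhmeesetsesh

Attach number singular -e → khetsmikhmee.
Attach definiteness indefinite -sa → khetsmikhmeesa.
Attach case nominative -ts → khetsmikhmeesats.
Attach noun class class III -osh → khetsmikhmeesatsosh.
Apply vowel harmony: khetsmikhmeesatsosh → khetsmikhmeesetsesh.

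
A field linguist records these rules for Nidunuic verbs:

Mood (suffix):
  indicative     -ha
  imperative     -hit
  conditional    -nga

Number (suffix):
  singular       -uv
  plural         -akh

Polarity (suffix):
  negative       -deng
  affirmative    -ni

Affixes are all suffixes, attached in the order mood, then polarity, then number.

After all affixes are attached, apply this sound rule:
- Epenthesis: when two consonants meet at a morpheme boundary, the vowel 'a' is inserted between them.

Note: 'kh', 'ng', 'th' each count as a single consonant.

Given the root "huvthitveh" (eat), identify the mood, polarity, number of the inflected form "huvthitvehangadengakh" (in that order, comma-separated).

conditional, negative, plural

Segment: huvthitveh-nga-deng-akh.
mood: -nga → conditional.
polarity: -deng → negative.
number: -akh → plural.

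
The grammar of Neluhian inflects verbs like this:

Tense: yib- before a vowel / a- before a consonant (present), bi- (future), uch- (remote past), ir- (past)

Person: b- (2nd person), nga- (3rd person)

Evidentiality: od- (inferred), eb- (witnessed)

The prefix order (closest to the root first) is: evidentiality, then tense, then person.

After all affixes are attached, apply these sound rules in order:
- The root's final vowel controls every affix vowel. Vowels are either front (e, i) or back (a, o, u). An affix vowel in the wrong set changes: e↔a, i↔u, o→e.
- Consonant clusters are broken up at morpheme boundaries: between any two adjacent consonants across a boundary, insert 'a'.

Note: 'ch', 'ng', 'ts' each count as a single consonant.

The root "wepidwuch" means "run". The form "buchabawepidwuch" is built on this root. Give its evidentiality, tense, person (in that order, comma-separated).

witnessed, remote past, 2nd person

Segment: b-uch-eb-wepidwuch.
evidentiality: eb- → witnessed.
tense: uch- → remote past.
person: b- → 2nd person.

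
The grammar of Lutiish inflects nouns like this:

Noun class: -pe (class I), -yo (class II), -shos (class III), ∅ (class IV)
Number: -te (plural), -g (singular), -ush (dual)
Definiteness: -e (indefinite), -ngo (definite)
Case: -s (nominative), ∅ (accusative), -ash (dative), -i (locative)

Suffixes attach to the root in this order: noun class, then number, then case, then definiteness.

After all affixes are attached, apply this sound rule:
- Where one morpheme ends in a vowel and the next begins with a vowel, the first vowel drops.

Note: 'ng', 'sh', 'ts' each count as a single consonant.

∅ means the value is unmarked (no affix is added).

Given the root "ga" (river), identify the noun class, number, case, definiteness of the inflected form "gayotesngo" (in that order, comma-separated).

Segment: ga-yo-te-s-ngo.
noun class: -yo → class II.
number: -te → plural.
case: -s → nominative.
definiteness: -ngo → definite.

class II, plural, nominative, definite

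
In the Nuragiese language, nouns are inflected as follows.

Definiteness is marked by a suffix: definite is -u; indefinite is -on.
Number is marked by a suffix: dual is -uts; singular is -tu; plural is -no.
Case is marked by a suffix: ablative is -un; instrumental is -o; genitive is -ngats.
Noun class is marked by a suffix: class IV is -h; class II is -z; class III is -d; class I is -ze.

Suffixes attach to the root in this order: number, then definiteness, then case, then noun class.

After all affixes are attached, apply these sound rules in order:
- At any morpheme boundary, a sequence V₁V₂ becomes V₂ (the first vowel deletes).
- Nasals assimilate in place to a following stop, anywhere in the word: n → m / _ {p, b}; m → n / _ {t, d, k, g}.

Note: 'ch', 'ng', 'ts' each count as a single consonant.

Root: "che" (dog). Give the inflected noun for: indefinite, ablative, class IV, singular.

chetonunh

Attach number singular -tu → chetu.
Attach definiteness indefinite -on → chetuon.
Attach case ablative -un → chetuonun.
Attach noun class class IV -h → chetuonunh.
Apply vowel deletion: chetuonunh → chetonunh.
Nasal assimilation: no change.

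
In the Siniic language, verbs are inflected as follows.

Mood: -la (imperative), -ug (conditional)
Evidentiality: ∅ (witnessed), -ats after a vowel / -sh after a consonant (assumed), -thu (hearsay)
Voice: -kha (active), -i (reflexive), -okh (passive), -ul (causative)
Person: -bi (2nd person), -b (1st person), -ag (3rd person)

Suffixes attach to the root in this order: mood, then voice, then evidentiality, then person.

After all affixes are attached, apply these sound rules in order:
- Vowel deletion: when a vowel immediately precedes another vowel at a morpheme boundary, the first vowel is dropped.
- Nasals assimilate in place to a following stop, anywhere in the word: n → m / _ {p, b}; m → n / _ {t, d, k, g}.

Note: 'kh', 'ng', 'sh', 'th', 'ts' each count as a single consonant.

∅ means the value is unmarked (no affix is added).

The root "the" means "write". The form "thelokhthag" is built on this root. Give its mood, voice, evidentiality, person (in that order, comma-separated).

Segment: the-la-okh-thu-ag.
mood: -la → imperative.
voice: -okh → passive.
evidentiality: -thu → hearsay.
person: -ag → 3rd person.

imperative, passive, hearsay, 3rd person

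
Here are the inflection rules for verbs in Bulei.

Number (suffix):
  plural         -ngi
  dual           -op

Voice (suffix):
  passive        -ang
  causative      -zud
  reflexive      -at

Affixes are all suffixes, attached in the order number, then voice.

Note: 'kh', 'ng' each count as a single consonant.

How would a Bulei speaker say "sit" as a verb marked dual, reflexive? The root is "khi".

Attach number dual -op → khiop.
Attach voice reflexive -at → khiopat.

khiopat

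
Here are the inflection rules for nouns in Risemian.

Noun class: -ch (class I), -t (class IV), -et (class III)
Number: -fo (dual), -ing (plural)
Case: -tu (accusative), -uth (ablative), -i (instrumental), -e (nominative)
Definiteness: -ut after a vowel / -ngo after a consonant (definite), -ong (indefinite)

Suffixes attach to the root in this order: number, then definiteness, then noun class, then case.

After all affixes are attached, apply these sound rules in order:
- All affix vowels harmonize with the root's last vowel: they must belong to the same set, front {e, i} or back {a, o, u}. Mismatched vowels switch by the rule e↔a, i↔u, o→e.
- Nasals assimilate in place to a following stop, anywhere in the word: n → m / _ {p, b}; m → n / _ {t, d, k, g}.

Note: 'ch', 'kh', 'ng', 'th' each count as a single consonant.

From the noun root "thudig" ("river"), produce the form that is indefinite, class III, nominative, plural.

Attach number plural -ing → thudiging.
Attach definiteness indefinite -ong → thudigingong.
Attach noun class class III -et → thudigingonget.
Attach case nominative -e → thudigingongete.
Apply vowel harmony: thudigingongete → thudigingengete.
Nasal assimilation: no change.

thudigingengete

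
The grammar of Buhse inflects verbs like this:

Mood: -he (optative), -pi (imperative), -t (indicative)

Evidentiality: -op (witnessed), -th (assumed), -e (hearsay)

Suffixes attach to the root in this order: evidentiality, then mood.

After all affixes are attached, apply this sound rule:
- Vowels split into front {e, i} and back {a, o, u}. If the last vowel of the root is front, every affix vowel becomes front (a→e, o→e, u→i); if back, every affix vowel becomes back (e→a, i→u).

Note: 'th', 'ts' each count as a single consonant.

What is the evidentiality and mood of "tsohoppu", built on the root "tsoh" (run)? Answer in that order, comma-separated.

Segment: tsoh-op-pi.
evidentiality: -op → witnessed.
mood: -pi → imperative.

witnessed, imperative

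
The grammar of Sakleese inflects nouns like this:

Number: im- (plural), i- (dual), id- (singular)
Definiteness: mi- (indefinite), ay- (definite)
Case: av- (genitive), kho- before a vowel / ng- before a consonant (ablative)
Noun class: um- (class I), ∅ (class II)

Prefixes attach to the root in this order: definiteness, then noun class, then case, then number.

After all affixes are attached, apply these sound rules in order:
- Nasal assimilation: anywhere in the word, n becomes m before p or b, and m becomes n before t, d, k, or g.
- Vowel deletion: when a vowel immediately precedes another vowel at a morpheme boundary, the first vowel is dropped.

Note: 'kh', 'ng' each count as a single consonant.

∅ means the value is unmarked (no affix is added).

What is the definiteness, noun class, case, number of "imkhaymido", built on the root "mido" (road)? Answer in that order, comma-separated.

definite, class II, ablative, plural

Segment: im-kho-ay-mido.
definiteness: ay- → definite.
noun class: ∅ → class II.
case: kho/ng- → ablative.
number: im- → plural.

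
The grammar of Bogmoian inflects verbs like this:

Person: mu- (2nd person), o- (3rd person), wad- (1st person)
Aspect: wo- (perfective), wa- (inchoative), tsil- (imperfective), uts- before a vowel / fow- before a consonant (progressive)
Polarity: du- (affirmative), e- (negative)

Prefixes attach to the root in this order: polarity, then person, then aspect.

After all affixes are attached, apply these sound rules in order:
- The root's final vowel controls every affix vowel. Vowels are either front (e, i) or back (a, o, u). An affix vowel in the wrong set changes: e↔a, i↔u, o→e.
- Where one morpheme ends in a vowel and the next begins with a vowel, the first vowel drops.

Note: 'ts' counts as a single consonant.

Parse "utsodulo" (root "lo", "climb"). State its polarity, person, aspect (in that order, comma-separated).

Segment: uts-o-du-lo.
polarity: du- → affirmative.
person: o- → 3rd person.
aspect: uts/fow- → progressive.

affirmative, 3rd person, progressive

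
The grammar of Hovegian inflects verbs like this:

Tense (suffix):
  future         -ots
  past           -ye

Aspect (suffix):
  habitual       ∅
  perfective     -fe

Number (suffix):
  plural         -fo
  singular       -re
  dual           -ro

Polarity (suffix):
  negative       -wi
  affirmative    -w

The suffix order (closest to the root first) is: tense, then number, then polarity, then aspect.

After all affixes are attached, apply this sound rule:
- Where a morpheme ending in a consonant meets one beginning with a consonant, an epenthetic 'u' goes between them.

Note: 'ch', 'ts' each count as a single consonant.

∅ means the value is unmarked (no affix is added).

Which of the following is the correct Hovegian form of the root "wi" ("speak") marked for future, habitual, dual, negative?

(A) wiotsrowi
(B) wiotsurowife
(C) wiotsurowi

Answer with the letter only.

C

Attach tense future -ots → wiots.
Attach number dual -ro → wiotsro.
Attach polarity negative -wi → wiotsrowi.
aspect = habitual: zero marking, form stays wiotsrowi.
Apply epenthesis: wiotsrowi → wiotsurowi.
So the correct form is wiotsurowi, option (C).
(B) wiotsurowife is wrong: it uses perfective instead of habitual for aspect.
(A) wiotsrowi is wrong: it fails to apply the sound rule(s).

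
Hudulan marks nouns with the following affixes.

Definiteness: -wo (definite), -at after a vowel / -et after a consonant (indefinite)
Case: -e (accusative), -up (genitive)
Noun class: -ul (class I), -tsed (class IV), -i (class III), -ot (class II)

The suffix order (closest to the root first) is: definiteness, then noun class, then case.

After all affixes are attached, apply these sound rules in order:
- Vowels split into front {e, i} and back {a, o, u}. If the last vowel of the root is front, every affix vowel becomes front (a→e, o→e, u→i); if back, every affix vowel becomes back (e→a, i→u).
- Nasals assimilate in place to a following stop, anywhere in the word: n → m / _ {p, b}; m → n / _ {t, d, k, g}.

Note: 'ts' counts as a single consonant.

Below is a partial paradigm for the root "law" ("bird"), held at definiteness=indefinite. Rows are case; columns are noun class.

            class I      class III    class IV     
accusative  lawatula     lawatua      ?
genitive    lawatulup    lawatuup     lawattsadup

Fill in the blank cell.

Attach definiteness indefinite -et (after consonant 'w') → lawet.
Attach noun class class IV -tsed → lawettsed.
Attach case accusative -e → lawettsede.
Apply vowel harmony: lawettsede → lawattsada.
Nasal assimilation: no change.

lawattsada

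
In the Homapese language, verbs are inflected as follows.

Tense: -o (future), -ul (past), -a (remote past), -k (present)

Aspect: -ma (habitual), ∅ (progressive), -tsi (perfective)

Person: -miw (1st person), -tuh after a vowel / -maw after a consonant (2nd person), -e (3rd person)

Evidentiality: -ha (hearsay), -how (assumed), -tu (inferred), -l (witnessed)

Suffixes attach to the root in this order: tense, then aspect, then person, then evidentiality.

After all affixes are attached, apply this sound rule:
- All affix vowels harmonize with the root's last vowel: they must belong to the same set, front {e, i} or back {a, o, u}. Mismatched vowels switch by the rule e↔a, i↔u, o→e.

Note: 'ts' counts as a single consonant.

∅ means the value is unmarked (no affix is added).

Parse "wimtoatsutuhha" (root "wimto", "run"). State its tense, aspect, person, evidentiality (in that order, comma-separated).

Segment: wimto-a-tsi-tuh-ha.
tense: -a → remote past.
aspect: -tsi → perfective.
person: -tuh/maw → 2nd person.
evidentiality: -ha → hearsay.

remote past, perfective, 2nd person, hearsay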